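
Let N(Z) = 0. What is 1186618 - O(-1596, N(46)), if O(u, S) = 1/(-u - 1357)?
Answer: 283601701/239 ≈ 1.1866e+6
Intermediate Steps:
O(u, S) = 1/(-1357 - u)
1186618 - O(-1596, N(46)) = 1186618 - (-1)/(1357 - 1596) = 1186618 - (-1)/(-239) = 1186618 - (-1)*(-1)/239 = 1186618 - 1*1/239 = 1186618 - 1/239 = 283601701/239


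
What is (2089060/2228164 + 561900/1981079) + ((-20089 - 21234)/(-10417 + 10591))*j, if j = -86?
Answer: 1960989290128359116/96008173769793 ≈ 20425.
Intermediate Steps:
(2089060/2228164 + 561900/1981079) + ((-20089 - 21234)/(-10417 + 10591))*j = (2089060/2228164 + 561900/1981079) + ((-20089 - 21234)/(-10417 + 10591))*(-86) = (2089060*(1/2228164) + 561900*(1/1981079)) - 41323/174*(-86) = (522265/557041 + 561900/1981079) - 41323*1/174*(-86) = 1347649561835/1103542227239 - 41323/174*(-86) = 1347649561835/1103542227239 + 1776889/87 = 1960989290128359116/96008173769793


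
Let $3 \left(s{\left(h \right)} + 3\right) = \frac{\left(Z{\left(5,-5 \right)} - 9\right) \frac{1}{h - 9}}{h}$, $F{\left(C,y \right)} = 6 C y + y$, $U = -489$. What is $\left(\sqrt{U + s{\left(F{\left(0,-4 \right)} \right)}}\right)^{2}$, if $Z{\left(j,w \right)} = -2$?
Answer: $- \frac{76763}{156} \approx -492.07$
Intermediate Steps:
$F{\left(C,y \right)} = y + 6 C y$ ($F{\left(C,y \right)} = 6 C y + y = y + 6 C y$)
$s{\left(h \right)} = -3 - \frac{11}{3 h \left(-9 + h\right)}$ ($s{\left(h \right)} = -3 + \frac{\frac{-2 - 9}{h - 9} \frac{1}{h}}{3} = -3 + \frac{- \frac{11}{-9 + h} \frac{1}{h}}{3} = -3 + \frac{\left(-11\right) \frac{1}{h} \frac{1}{-9 + h}}{3} = -3 - \frac{11}{3 h \left(-9 + h\right)}$)
$\left(\sqrt{U + s{\left(F{\left(0,-4 \right)} \right)}}\right)^{2} = \left(\sqrt{-489 + \frac{-11 - 9 \left(- 4 \left(1 + 6 \cdot 0\right)\right)^{2} + 81 \left(- 4 \left(1 + 6 \cdot 0\right)\right)}{3 \left(- 4 \left(1 + 6 \cdot 0\right)\right) \left(-9 - 4 \left(1 + 6 \cdot 0\right)\right)}}\right)^{2} = \left(\sqrt{-489 + \frac{-11 - 9 \left(- 4 \left(1 + 0\right)\right)^{2} + 81 \left(- 4 \left(1 + 0\right)\right)}{3 \left(- 4 \left(1 + 0\right)\right) \left(-9 - 4 \left(1 + 0\right)\right)}}\right)^{2} = \left(\sqrt{-489 + \frac{-11 - 9 \left(\left(-4\right) 1\right)^{2} + 81 \left(\left(-4\right) 1\right)}{3 \left(\left(-4\right) 1\right) \left(-9 - 4\right)}}\right)^{2} = \left(\sqrt{-489 + \frac{-11 - 9 \left(-4\right)^{2} + 81 \left(-4\right)}{3 \left(-4\right) \left(-9 - 4\right)}}\right)^{2} = \left(\sqrt{-489 + \frac{1}{3} \left(- \frac{1}{4}\right) \frac{1}{-13} \left(-11 - 144 - 324\right)}\right)^{2} = \left(\sqrt{-489 + \frac{1}{3} \left(- \frac{1}{4}\right) \left(- \frac{1}{13}\right) \left(-11 - 144 - 324\right)}\right)^{2} = \left(\sqrt{-489 + \frac{1}{3} \left(- \frac{1}{4}\right) \left(- \frac{1}{13}\right) \left(-479\right)}\right)^{2} = \left(\sqrt{-489 - \frac{479}{156}}\right)^{2} = \left(\sqrt{- \frac{76763}{156}}\right)^{2} = \left(\frac{i \sqrt{2993757}}{78}\right)^{2} = - \frac{76763}{156}$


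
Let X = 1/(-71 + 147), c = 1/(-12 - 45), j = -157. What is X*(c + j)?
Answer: -4475/2166 ≈ -2.0660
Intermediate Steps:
c = -1/57 (c = 1/(-57) = -1/57 ≈ -0.017544)
X = 1/76 ≈ 0.013158
X*(c + j) = (-1/57 - 157)/76 = (1/76)*(-8950/57) = -4475/2166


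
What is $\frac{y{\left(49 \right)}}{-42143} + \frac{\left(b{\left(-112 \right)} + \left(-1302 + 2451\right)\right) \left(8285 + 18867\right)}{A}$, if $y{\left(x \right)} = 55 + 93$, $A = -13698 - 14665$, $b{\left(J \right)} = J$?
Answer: $- \frac{32070508188}{32305457} \approx -992.73$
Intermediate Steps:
$A = -28363$
$y{\left(x \right)} = 148$
$\frac{y{\left(49 \right)}}{-42143} + \frac{\left(b{\left(-112 \right)} + \left(-1302 + 2451\right)\right) \left(8285 + 18867\right)}{A} = \frac{148}{-42143} + \frac{\left(-112 + \left(-1302 + 2451\right)\right) \left(8285 + 18867\right)}{-28363} = 148 \left(- \frac{1}{42143}\right) + \left(-112 + 1149\right) 27152 \left(- \frac{1}{28363}\right) = - \frac{4}{1139} + 1037 \cdot 27152 \left(- \frac{1}{28363}\right) = - \frac{4}{1139} + 28156624 \left(- \frac{1}{28363}\right) = - \frac{4}{1139} - \frac{28156624}{28363} = - \frac{32070508188}{32305457}$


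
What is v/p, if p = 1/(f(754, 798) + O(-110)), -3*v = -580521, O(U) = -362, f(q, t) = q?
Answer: 75854744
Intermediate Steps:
v = 193507 (v = -⅓*(-580521) = 193507)
p = 1/392 (p = 1/(754 - 362) = 1/392 ≈ 0.0025510)
v/p = 193507/(1/392) = 193507*392 = 75854744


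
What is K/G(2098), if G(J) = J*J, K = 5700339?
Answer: 5700339/4401604 ≈ 1.2951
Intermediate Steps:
G(J) = J**2
K/G(2098) = 5700339/(2098**2) = 5700339/4401604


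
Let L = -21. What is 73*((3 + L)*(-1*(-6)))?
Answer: -7884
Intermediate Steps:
73*((3 + L)*(-1*(-6))) = 73*((3 - 21)*(-1*(-6))) = 73*(-18*6) = 73*(-108) = -7884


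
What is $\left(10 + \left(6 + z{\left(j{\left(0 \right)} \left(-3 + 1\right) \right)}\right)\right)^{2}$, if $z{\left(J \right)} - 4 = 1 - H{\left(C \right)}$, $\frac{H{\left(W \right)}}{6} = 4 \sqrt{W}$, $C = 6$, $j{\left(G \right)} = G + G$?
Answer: $3897 - 1008 \sqrt{6} \approx 1427.9$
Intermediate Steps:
$j{\left(G \right)} = 2 G$
$H{\left(W \right)} = 24 \sqrt{W}$ ($H{\left(W \right)} = 6 \cdot 4 \sqrt{W} = 24 \sqrt{W}$)
$z{\left(J \right)} = 5 - 24 \sqrt{6}$ ($z{\left(J \right)} = 4 + \left(1 - 24 \sqrt{6}\right) = 5 - 24 \sqrt{6}$)
$\left(10 + \left(6 + z{\left(j{\left(0 \right)} \left(-3 + 1\right) \right)}\right)\right)^{2} = \left(10 + \left(6 + \left(5 - 24 \sqrt{6}\right)\right)\right)^{2} = \left(10 + \left(11 - 24 \sqrt{6}\right)\right)^{2} = \left(21 - 24 \sqrt{6}\right)^{2}$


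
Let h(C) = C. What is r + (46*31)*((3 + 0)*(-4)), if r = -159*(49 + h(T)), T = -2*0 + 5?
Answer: -25698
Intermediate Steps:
T = 5 (T = 0 + 5 = 5)
r = -8586 (r = -159*(49 + 5) = -159*54 = -8586)
r + (46*31)*((3 + 0)*(-4)) = -8586 + (46*31)*((3 + 0)*(-4)) = -8586 + 1426*(3*(-4)) = -8586 + 1426*(-12) = -8586 - 17112 = -25698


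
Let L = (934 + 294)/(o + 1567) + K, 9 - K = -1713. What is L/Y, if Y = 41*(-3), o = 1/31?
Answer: -41844692/2987547 ≈ -14.006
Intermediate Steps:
o = 1/31 ≈ 0.032258
Y = -123
K = 1722 (K = 9 - 1*(-1713) = 9 + 1713 = 1722)
L = 41844692/24289 (L = (934 + 294)/(1/31 + 1567) + 1722 = 1228/(48578/31) + 1722 = 1228*(31/48578) + 1722 = 19034/24289 + 1722 = 41844692/24289 ≈ 1722.8)
L/Y = (41844692/24289)/(-123) = (41844692/24289)*(-1/123) = -41844692/2987547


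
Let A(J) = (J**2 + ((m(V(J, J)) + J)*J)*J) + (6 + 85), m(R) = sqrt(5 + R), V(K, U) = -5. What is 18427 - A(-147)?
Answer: 3173250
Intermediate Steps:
A(J) = 91 + J**2 + J**3 (A(J) = (J**2 + ((sqrt(5 - 5) + J)*J)*J) + (6 + 85) = (J**2 + ((sqrt(0) + J)*J)*J) + 91 = (J**2 + ((0 + J)*J)*J) + 91 = (J**2 + (J*J)*J) + 91 = (J**2 + J**2*J) + 91 = (J**2 + J**3) + 91 = 91 + J**2 + J**3)
18427 - A(-147) = 18427 - (91 + (-147)**2 + (-147)**3) = 18427 - (91 + 21609 - 3176523) = 18427 - 1*(-3154823) = 18427 + 3154823 = 3173250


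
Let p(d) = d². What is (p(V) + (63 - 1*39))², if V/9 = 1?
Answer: 11025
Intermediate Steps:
V = 9 (V = 9*1 = 9)
(p(V) + (63 - 1*39))² = (9² + (63 - 1*39))² = (81 + (63 - 39))² = (81 + 24)² = 105² = 11025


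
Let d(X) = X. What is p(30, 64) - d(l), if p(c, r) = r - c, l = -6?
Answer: 40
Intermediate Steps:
p(30, 64) - d(l) = (64 - 1*30) - 1*(-6) = (64 - 30) + 6 = 34 + 6 = 40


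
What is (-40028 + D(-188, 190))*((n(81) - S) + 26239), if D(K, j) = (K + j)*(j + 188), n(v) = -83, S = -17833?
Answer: -1727536008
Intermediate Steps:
D(K, j) = (188 + j)*(K + j) (D(K, j) = (K + j)*(188 + j) = (188 + j)*(K + j))
(-40028 + D(-188, 190))*((n(81) - S) + 26239) = (-40028 + (190² + 188*(-188) + 188*190 - 188*190))*((-83 - 1*(-17833)) + 26239) = (-40028 + (36100 - 35344 + 35720 - 35720))*((-83 + 17833) + 26239) = (-40028 + 756)*(17750 + 26239) = -39272*43989 = -1727536008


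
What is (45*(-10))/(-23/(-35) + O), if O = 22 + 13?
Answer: -2625/208 ≈ -12.620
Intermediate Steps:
O = 35
(45*(-10))/(-23/(-35) + O) = (45*(-10))/(-23/(-35) + 35) = -450/(-23*(-1/35) + 35) = -450/(23/35 + 35) = -450/1248/35 = -450*35/1248 = -2625/208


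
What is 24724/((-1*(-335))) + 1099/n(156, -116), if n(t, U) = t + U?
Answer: 54285/536 ≈ 101.28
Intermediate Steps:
n(t, U) = U + t
24724/((-1*(-335))) + 1099/n(156, -116) = 24724/((-1*(-335))) + 1099/(-116 + 156) = 24724/335 + 1099/40 = 54285/536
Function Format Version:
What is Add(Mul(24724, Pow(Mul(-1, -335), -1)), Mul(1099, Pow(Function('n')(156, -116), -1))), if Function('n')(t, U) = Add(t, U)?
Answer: Rational(54285, 536) ≈ 101.28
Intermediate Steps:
Function('n')(t, U) = Add(U, t)
Add(Mul(24724, Pow(Mul(-1, -335), -1)), Mul(1099, Pow(Function('n')(156, -116), -1))) = Add(Mul(24724, Pow(Mul(-1, -335), -1)), Mul(1099, Pow(Add(-116, 156), -1))) = Add(Mul(24724, Pow(335, -1)), Mul(1099, Pow(40, -1))) = Add(Mul(24724, Rational(1, 335)), Mul(1099, Rational(1, 40))) = Add(Rational(24724, 335), Rational(1099, 40)) = Rational(54285, 536)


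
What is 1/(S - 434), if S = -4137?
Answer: -1/4571 ≈ -0.00021877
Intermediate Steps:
1/(S - 434) = 1/(-4137 - 434) = 1/(-4571) = -1/4571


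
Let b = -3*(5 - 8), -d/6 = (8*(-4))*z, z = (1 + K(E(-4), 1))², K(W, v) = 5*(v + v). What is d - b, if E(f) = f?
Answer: 23223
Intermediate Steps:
K(W, v) = 10*v (K(W, v) = 5*(2*v) = 10*v)
z = 121 (z = (1 + 10*1)² = (1 + 10)² = 11² = 121)
d = 23232 (d = -6*8*(-4)*121 = -(-192)*121 = -6*(-3872) = 23232)
b = 9 (b = -3*(-3) = 9)
d - b = 23232 - 1*9 = 23232 - 9 = 23223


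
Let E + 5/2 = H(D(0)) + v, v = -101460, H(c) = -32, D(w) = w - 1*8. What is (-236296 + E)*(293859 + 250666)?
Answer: -367870744025/2 ≈ -1.8394e+11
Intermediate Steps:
D(w) = -8 + w (D(w) = w - 8 = -8 + w)
E = -202989/2 (E = -5/2 + (-32 - 101460) = -5/2 - 101492 = -202989/2 ≈ -1.0149e+5)
(-236296 + E)*(293859 + 250666) = (-236296 - 202989/2)*(293859 + 250666) = -675581/2*544525 = -367870744025/2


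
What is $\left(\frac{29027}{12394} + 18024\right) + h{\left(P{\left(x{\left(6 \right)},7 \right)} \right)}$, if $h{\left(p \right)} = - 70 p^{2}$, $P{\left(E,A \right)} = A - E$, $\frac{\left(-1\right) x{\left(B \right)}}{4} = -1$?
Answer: $\frac{215610263}{12394} \approx 17396.0$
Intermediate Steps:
$x{\left(B \right)} = 4$ ($x{\left(B \right)} = \left(-4\right) \left(-1\right) = 4$)
$\left(\frac{29027}{12394} + 18024\right) + h{\left(P{\left(x{\left(6 \right)},7 \right)} \right)} = \left(\frac{29027}{12394} + 18024\right) - 70 \left(7 - 4\right)^{2} = \left(29027 \cdot \frac{1}{12394} + 18024\right) - 70 \left(7 - 4\right)^{2} = \left(\frac{29027}{12394} + 18024\right) - 70 \cdot 3^{2} = \frac{223418483}{12394} - 630 = \frac{215610263}{12394}$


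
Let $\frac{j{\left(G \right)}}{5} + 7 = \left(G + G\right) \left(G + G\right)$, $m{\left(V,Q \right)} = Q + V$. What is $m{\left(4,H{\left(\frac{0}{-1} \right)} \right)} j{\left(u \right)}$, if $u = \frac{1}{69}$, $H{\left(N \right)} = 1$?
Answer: $- \frac{833075}{4761} \approx -174.98$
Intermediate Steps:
$u = \frac{1}{69} \approx 0.014493$
$j{\left(G \right)} = -35 + 20 G^{2}$ ($j{\left(G \right)} = -35 + 5 \left(G + G\right) \left(G + G\right) = -35 + 5 \cdot 2 G 2 G = -35 + 5 \cdot 4 G^{2} = -35 + 20 G^{2}$)
$m{\left(4,H{\left(\frac{0}{-1} \right)} \right)} j{\left(u \right)} = \left(1 + 4\right) \left(-35 + \frac{20}{4761}\right) = 5 \left(-35 + 20 \cdot \frac{1}{4761}\right) = 5 \left(-35 + \frac{20}{4761}\right) = 5 \left(- \frac{166615}{4761}\right) = - \frac{833075}{4761}$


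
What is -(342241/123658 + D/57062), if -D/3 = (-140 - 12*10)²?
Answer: 2774443229/3528086398 ≈ 0.78639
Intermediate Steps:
D = -202800 (D = -3*(-140 - 12*10)² = -3*(-140 - 120)² = -3*(-260)² = -3*67600 = -202800)
-(342241/123658 + D/57062) = -(342241/123658 - 202800/57062) = -(342241*(1/123658) - 202800*1/57062) = -(342241/123658 - 101400/28531) = -1*(-2774443229/3528086398) = 2774443229/3528086398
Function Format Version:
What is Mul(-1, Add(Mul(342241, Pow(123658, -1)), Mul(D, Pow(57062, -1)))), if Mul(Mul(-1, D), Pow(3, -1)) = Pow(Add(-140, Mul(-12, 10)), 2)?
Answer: Rational(2774443229, 3528086398) ≈ 0.78639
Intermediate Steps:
D = -202800 (D = Mul(-3, Pow(Add(-140, Mul(-12, 10)), 2)) = Mul(-3, Pow(Add(-140, -120), 2)) = Mul(-3, Pow(-260, 2)) = Mul(-3, 67600) = -202800)
Mul(-1, Add(Mul(342241, Pow(123658, -1)), Mul(D, Pow(57062, -1)))) = Mul(-1, Add(Mul(342241, Pow(123658, -1)), Mul(-202800, Pow(57062, -1)))) = Mul(-1, Add(Mul(342241, Rational(1, 123658)), Mul(-202800, Rational(1, 57062)))) = Mul(-1, Add(Rational(342241, 123658), Rational(-101400, 28531))) = Mul(-1, Rational(-2774443229, 3528086398)) = Rational(2774443229, 3528086398)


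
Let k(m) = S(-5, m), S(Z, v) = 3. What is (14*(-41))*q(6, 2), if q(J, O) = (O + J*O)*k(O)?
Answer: -24108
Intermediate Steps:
k(m) = 3
q(J, O) = 3*O + 3*J*O (q(J, O) = (O + J*O)*3 = 3*O + 3*J*O)
(14*(-41))*q(6, 2) = (14*(-41))*(3*2*(1 + 6)) = -1722*2*7 = -574*42 = -24108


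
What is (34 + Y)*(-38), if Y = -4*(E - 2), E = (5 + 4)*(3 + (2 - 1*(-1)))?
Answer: 6612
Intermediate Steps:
E = 54 (E = 9*(3 + (2 + 1)) = 9*(3 + 3) = 9*6 = 54)
Y = -208 (Y = -4*(54 - 2) = -4*52 = -208)
(34 + Y)*(-38) = (34 - 208)*(-38) = -174*(-38) = 6612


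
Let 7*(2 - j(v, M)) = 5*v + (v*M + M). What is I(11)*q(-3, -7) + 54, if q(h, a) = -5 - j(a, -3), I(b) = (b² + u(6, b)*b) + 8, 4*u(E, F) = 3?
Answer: -17361/14 ≈ -1240.1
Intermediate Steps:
u(E, F) = ¾ (u(E, F) = (¼)*3 = ¾)
I(b) = 8 + b² + 3*b/4 (I(b) = (b² + 3*b/4) + 8 = 8 + b² + 3*b/4)
j(v, M) = 2 - 5*v/7 - M/7 - M*v/7 (j(v, M) = 2 - (5*v + (v*M + M))/7 = 2 - (5*v + (M*v + M))/7 = 2 - (5*v + (M + M*v))/7 = 2 - (M + 5*v + M*v)/7 = 2 + (-5*v/7 - M/7 - M*v/7) = 2 - 5*v/7 - M/7 - M*v/7)
q(h, a) = -52/7 + 2*a/7 (q(h, a) = -5 - (2 - 5*a/7 - ⅐*(-3) - ⅐*(-3)*a) = -5 - (2 - 5*a/7 + 3/7 + 3*a/7) = -5 - (17/7 - 2*a/7) = -5 + (-17/7 + 2*a/7) = -52/7 + 2*a/7)
I(11)*q(-3, -7) + 54 = (8 + 11² + (¾)*11)*(-52/7 + (2/7)*(-7)) + 54 = (8 + 121 + 33/4)*(-52/7 - 2) + 54 = (549/4)*(-66/7) + 54 = -18117/14 + 54 = -17361/14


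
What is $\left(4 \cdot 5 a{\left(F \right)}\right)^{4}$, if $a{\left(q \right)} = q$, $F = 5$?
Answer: $100000000$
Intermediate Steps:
$\left(4 \cdot 5 a{\left(F \right)}\right)^{4} = \left(4 \cdot 5 \cdot 5\right)^{4} = \left(20 \cdot 5\right)^{4} = 100^{4} = 100000000$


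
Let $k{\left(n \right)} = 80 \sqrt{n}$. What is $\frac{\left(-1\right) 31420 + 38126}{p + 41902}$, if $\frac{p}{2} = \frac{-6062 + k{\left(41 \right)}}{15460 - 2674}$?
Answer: $\frac{358878882697881}{2242380352663168} - \frac{107178645 \sqrt{41}}{2242380352663168} \approx 0.16004$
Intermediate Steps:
$p = - \frac{6062}{6393} + \frac{80 \sqrt{41}}{6393}$ ($p = 2 \frac{-6062 + 80 \sqrt{41}}{15460 - 2674} = 2 \frac{-6062 + 80 \sqrt{41}}{12786} = 2 \left(-6062 + 80 \sqrt{41}\right) \frac{1}{12786} = 2 \left(- \frac{3031}{6393} + \frac{40 \sqrt{41}}{6393}\right) = - \frac{6062}{6393} + \frac{80 \sqrt{41}}{6393} \approx -0.8681$)
$\frac{\left(-1\right) 31420 + 38126}{p + 41902} = \frac{\left(-1\right) 31420 + 38126}{\left(- \frac{6062}{6393} + \frac{80 \sqrt{41}}{6393}\right) + 41902} = \frac{-31420 + 38126}{\frac{267873424}{6393} + \frac{80 \sqrt{41}}{6393}} = \frac{6706}{\frac{267873424}{6393} + \frac{80 \sqrt{41}}{6393}}$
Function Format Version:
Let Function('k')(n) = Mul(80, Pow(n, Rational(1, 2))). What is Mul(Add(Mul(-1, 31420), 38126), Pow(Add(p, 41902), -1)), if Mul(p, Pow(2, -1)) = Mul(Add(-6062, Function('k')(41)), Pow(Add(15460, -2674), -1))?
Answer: Add(Rational(358878882697881, 2242380352663168), Mul(Rational(-107178645, 2242380352663168), Pow(41, Rational(1, 2)))) ≈ 0.16004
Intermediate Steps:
p = Add(Rational(-6062, 6393), Mul(Rational(80, 6393), Pow(41, Rational(1, 2)))) (p = Mul(2, Mul(Add(-6062, Mul(80, Pow(41, Rational(1, 2)))), Pow(Add(15460, -2674), -1))) = Mul(2, Mul(Add(-6062, Mul(80, Pow(41, Rational(1, 2)))), Pow(12786, -1))) = Mul(2, Mul(Add(-6062, Mul(80, Pow(41, Rational(1, 2)))), Rational(1, 12786))) = Mul(2, Add(Rational(-3031, 6393), Mul(Rational(40, 6393), Pow(41, Rational(1, 2))))) = Add(Rational(-6062, 6393), Mul(Rational(80, 6393), Pow(41, Rational(1, 2)))) ≈ -0.86810)
Mul(Add(Mul(-1, 31420), 38126), Pow(Add(p, 41902), -1)) = Mul(Add(Mul(-1, 31420), 38126), Pow(Add(Add(Rational(-6062, 6393), Mul(Rational(80, 6393), Pow(41, Rational(1, 2)))), 41902), -1)) = Mul(Add(-31420, 38126), Pow(Add(Rational(267873424, 6393), Mul(Rational(80, 6393), Pow(41, Rational(1, 2)))), -1)) = Mul(6706, Pow(Add(Rational(267873424, 6393), Mul(Rational(80, 6393), Pow(41, Rational(1, 2)))), -1))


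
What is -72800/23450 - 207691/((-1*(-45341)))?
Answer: -23346225/3037847 ≈ -7.6851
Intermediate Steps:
-72800/23450 - 207691/((-1*(-45341))) = -72800*1/23450 - 207691/45341 = -208/67 - 207691*1/45341 = -208/67 - 207691/45341 = -23346225/3037847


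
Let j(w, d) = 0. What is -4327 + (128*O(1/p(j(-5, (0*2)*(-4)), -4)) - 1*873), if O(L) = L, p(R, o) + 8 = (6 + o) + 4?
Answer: -5264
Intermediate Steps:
p(R, o) = 2 + o (p(R, o) = -8 + ((6 + o) + 4) = -8 + (10 + o) = 2 + o)
-4327 + (128*O(1/p(j(-5, (0*2)*(-4)), -4)) - 1*873) = -4327 + (128/(2 - 4) - 1*873) = -4327 + (128/(-2) - 873) = -4327 + (128*(-½) - 873) = -4327 + (-64 - 873) = -4327 - 937 = -5264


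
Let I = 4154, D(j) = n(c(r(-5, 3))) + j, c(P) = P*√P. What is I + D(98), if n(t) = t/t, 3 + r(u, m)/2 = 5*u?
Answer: 4253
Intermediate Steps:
r(u, m) = -6 + 10*u (r(u, m) = -6 + 2*(5*u) = -6 + 10*u)
c(P) = P^(3/2)
n(t) = 1
D(j) = 1 + j
I + D(98) = 4154 + (1 + 98) = 4154 + 99 = 4253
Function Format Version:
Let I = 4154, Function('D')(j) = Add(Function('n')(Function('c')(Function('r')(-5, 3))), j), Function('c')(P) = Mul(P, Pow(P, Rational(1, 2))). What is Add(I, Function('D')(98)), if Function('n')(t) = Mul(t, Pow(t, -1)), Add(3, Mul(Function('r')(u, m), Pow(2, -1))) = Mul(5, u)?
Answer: 4253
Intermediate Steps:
Function('r')(u, m) = Add(-6, Mul(10, u)) (Function('r')(u, m) = Add(-6, Mul(2, Mul(5, u))) = Add(-6, Mul(10, u)))
Function('c')(P) = Pow(P, Rational(3, 2))
Function('n')(t) = 1
Function('D')(j) = Add(1, j)
Add(I, Function('D')(98)) = Add(4154, Add(1, 98)) = Add(4154, 99) = 4253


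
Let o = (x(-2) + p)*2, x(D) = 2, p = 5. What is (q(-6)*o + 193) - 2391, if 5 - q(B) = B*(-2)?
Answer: -2296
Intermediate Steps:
q(B) = 5 + 2*B (q(B) = 5 - B*(-2) = 5 - (-2)*B = 5 + 2*B)
o = 14 (o = (2 + 5)*2 = 7*2 = 14)
(q(-6)*o + 193) - 2391 = ((5 + 2*(-6))*14 + 193) - 2391 = ((5 - 12)*14 + 193) - 2391 = (-7*14 + 193) - 2391 = (-98 + 193) - 2391 = 95 - 2391 = -2296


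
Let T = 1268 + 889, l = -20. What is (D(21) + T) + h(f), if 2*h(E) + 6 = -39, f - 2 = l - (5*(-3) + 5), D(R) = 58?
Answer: 4385/2 ≈ 2192.5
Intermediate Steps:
f = -8 (f = 2 + (-20 - (5*(-3) + 5)) = 2 + (-20 - (-15 + 5)) = 2 + (-20 - 1*(-10)) = 2 + (-20 + 10) = 2 - 10 = -8)
h(E) = -45/2 (h(E) = -3 + (1/2)*(-39) = -3 - 39/2 = -45/2)
T = 2157
(D(21) + T) + h(f) = (58 + 2157) - 45/2 = 2215 - 45/2 = 4385/2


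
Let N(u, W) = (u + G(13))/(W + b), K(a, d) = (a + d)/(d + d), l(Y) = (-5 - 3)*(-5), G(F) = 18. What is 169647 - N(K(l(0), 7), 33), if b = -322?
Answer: 686392061/4046 ≈ 1.6965e+5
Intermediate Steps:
l(Y) = 40 (l(Y) = -8*(-5) = 40)
K(a, d) = (a + d)/(2*d) (K(a, d) = (a + d)/((2*d)) = (a + d)*(1/(2*d)) = (a + d)/(2*d))
N(u, W) = (18 + u)/(-322 + W) (N(u, W) = (u + 18)/(W - 322) = (18 + u)/(-322 + W))
169647 - N(K(l(0), 7), 33) = 169647 - (18 + (½)*(40 + 7)/7)/(-322 + 33) = 169647 - (18 + (½)*(⅐)*47)/(-289) = 169647 - (-1)*(18 + 47/14)/289 = 169647 - (-1)*299/(289*14) = 169647 - 1*(-299/4046) = 169647 + 299/4046 = 686392061/4046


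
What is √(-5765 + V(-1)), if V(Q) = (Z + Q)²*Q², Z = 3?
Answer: I*√5761 ≈ 75.901*I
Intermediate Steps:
V(Q) = Q²*(3 + Q)² (V(Q) = (3 + Q)²*Q² = Q²*(3 + Q)²)
√(-5765 + V(-1)) = √(-5765 + (-1)²*(3 - 1)²) = √(-5765 + 1*2²) = √(-5765 + 1*4) = √(-5765 + 4) = √(-5761) = I*√5761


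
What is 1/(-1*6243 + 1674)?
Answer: -1/4569 ≈ -0.00021887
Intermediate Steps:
1/(-1*6243 + 1674) = 1/(-6243 + 1674) = 1/(-4569) = -1/4569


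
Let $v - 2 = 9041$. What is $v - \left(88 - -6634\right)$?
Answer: $2321$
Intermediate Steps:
$v = 9043$ ($v = 2 + 9041 = 9043$)
$v - \left(88 - -6634\right) = 9043 - \left(88 - -6634\right) = 9043 - \left(88 + 6634\right) = 9043 - 6722 = 2321$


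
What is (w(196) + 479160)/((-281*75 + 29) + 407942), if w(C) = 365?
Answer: 479525/386896 ≈ 1.2394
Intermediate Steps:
(w(196) + 479160)/((-281*75 + 29) + 407942) = (365 + 479160)/((-281*75 + 29) + 407942) = 479525/((-21075 + 29) + 407942) = 479525/(-21046 + 407942) = 479525/386896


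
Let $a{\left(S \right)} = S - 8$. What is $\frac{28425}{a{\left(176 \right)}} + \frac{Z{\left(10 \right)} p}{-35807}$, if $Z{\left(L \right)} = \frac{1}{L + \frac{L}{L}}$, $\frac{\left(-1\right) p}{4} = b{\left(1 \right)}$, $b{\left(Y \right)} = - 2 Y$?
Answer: $\frac{3731984127}{22057112} \approx 169.2$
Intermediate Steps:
$p = 8$ ($p = - 4 \left(\left(-2\right) 1\right) = \left(-4\right) \left(-2\right) = 8$)
$Z{\left(L \right)} = \frac{1}{1 + L}$ ($Z{\left(L \right)} = \frac{1}{L + 1} = \frac{1}{1 + L}$)
$a{\left(S \right)} = -8 + S$ ($a{\left(S \right)} = S - 8 = -8 + S$)
$\frac{28425}{a{\left(176 \right)}} + \frac{Z{\left(10 \right)} p}{-35807} = \frac{28425}{-8 + 176} + \frac{\frac{1}{1 + 10} \cdot 8}{-35807} = \frac{28425}{168} + \frac{1}{11} \cdot 8 \left(- \frac{1}{35807}\right) = 28425 \cdot \frac{1}{168} + \frac{1}{11} \cdot 8 \left(- \frac{1}{35807}\right) = \frac{9475}{56} + \frac{8}{11} \left(- \frac{1}{35807}\right) = \frac{9475}{56} - \frac{8}{393877} = \frac{3731984127}{22057112}$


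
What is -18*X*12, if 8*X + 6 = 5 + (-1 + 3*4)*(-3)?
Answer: 918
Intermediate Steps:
X = -17/4 (X = -¾ + (5 + (-1 + 3*4)*(-3))/8 = -¾ + (5 + (-1 + 12)*(-3))/8 = -¾ + (5 + 11*(-3))/8 = -¾ + (5 - 33)/8 = -¾ + (⅛)*(-28) = -¾ - 7/2 = -17/4 ≈ -4.2500)
-18*X*12 = -18*(-17/4)*12 = (153/2)*12 = 918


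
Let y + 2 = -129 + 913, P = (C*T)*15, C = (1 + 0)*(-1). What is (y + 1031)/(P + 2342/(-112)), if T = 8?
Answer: -101528/7891 ≈ -12.866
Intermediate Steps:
C = -1 (C = 1*(-1) = -1)
P = -120 (P = -1*8*15 = -8*15 = -120)
y = 782 (y = -2 + (-129 + 913) = -2 + 784 = 782)
(y + 1031)/(P + 2342/(-112)) = (782 + 1031)/(-120 + 2342/(-112)) = 1813/(-120 + 2342*(-1/112)) = 1813/(-120 - 1171/56) = 1813/(-7891/56) = 1813*(-56/7891) = -101528/7891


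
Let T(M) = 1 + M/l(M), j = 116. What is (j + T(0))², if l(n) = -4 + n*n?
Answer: 13689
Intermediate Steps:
l(n) = -4 + n²
T(M) = 1 + M/(-4 + M²)
(j + T(0))² = (116 + (-4 + 0 + 0²)/(-4 + 0²))² = (116 + (-4 + 0 + 0)/(-4 + 0))² = (116 - 4/(-4))² = (116 - ¼*(-4))² = (116 + 1)² = 117² = 13689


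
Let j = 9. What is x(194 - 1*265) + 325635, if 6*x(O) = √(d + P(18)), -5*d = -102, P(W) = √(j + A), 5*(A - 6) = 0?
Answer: 325635 + √(510 + 25*√15)/30 ≈ 3.2564e+5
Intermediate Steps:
A = 6 (A = 6 + (⅕)*0 = 6 + 0 = 6)
P(W) = √15 (P(W) = √(9 + 6) = √15)
d = 102/5 (d = -⅕*(-102) = 102/5 ≈ 20.400)
x(O) = √(102/5 + √15)/6
x(194 - 1*265) + 325635 = √(510 + 25*√15)/30 + 325635 = 325635 + √(510 + 25*√15)/30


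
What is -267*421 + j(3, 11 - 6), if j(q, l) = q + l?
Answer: -112399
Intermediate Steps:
j(q, l) = l + q
-267*421 + j(3, 11 - 6) = -267*421 + ((11 - 6) + 3) = -112407 + (5 + 3) = -112407 + 8 = -112399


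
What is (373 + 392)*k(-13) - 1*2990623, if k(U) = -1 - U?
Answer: -2981443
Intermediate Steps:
(373 + 392)*k(-13) - 1*2990623 = (373 + 392)*(-1 - 1*(-13)) - 1*2990623 = 765*(-1 + 13) - 2990623 = 765*12 - 2990623 = 9180 - 2990623 = -2981443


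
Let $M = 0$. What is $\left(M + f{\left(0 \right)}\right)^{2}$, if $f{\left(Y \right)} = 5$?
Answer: $25$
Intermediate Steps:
$\left(M + f{\left(0 \right)}\right)^{2} = \left(0 + 5\right)^{2} = 5^{2} = 25$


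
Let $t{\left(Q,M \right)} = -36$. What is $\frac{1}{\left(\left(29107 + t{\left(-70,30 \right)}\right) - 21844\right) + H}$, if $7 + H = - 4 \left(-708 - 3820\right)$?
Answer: $\frac{1}{25332} \approx 3.9476 \cdot 10^{-5}$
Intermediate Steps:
$H = 18105$ ($H = -7 - 4 \left(-708 - 3820\right) = -7 - -18112 = -7 + 18112 = 18105$)
$\frac{1}{\left(\left(29107 + t{\left(-70,30 \right)}\right) - 21844\right) + H} = \frac{1}{\left(\left(29107 - 36\right) - 21844\right) + 18105} = \frac{1}{\left(29071 - 21844\right) + 18105} = \frac{1}{7227 + 18105} = \frac{1}{25332}$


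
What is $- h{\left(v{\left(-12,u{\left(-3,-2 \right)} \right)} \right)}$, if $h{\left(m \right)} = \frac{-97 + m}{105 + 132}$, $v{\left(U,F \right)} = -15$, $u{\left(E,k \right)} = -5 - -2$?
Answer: $\frac{112}{237} \approx 0.47257$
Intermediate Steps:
$u{\left(E,k \right)} = -3$ ($u{\left(E,k \right)} = -5 + 2 = -3$)
$h{\left(m \right)} = - \frac{97}{237} + \frac{m}{237}$ ($h{\left(m \right)} = \frac{-97 + m}{237} = \left(-97 + m\right) \frac{1}{237} = - \frac{97}{237} + \frac{m}{237}$)
$- h{\left(v{\left(-12,u{\left(-3,-2 \right)} \right)} \right)} = - (- \frac{97}{237} + \frac{1}{237} \left(-15\right)) = - (- \frac{97}{237} - \frac{5}{79}) = \left(-1\right) \left(- \frac{112}{237}\right) = \frac{112}{237}$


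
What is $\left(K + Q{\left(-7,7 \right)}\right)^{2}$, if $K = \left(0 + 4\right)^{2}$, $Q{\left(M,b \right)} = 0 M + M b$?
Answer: $1089$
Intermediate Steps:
$Q{\left(M,b \right)} = M b$ ($Q{\left(M,b \right)} = 0 + M b = M b$)
$K = 16$ ($K = 4^{2} = 16$)
$\left(K + Q{\left(-7,7 \right)}\right)^{2} = \left(16 - 49\right)^{2} = \left(-33\right)^{2} = 1089$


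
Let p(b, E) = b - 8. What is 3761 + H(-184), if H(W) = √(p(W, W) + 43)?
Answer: 3761 + I*√149 ≈ 3761.0 + 12.207*I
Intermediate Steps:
p(b, E) = -8 + b
H(W) = √(35 + W) (H(W) = √((-8 + W) + 43) = √(35 + W))
3761 + H(-184) = 3761 + √(35 - 184) = 3761 + √(-149) = 3761 + I*√149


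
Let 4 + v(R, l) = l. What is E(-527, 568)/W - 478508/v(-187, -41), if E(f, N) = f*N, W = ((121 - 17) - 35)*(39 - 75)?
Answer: 33391222/3105 ≈ 10754.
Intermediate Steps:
W = -2484 (W = (104 - 35)*(-36) = 69*(-36) = -2484)
v(R, l) = -4 + l
E(f, N) = N*f
E(-527, 568)/W - 478508/v(-187, -41) = (568*(-527))/(-2484) - 478508/(-4 - 41) = -299336*(-1/2484) - 478508/(-45) = 74834/621 - 478508*(-1/45) = 74834/621 + 478508/45 = 33391222/3105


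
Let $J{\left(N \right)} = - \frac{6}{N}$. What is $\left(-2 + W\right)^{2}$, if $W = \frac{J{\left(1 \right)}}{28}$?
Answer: $\frac{961}{196} \approx 4.9031$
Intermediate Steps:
$W = - \frac{3}{14}$ ($W = \frac{\left(-6\right) 1^{-1}}{28} = \left(-6\right) 1 \cdot \frac{1}{28} = \left(-6\right) \frac{1}{28} = - \frac{3}{14} \approx -0.21429$)
$\left(-2 + W\right)^{2} = \left(-2 - \frac{3}{14}\right)^{2} = \left(- \frac{31}{14}\right)^{2} = \frac{961}{196}$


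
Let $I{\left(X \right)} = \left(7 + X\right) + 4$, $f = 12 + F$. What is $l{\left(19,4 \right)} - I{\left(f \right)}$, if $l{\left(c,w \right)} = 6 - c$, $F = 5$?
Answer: $-41$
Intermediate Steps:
$f = 17$ ($f = 12 + 5 = 17$)
$I{\left(X \right)} = 11 + X$
$l{\left(19,4 \right)} - I{\left(f \right)} = \left(6 - 19\right) - \left(11 + 17\right) = \left(6 - 19\right) - 28 = -13 - 28 = -41$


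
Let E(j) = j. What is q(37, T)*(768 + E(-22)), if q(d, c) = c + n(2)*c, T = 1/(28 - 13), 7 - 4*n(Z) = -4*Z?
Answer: 7087/30 ≈ 236.23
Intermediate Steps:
n(Z) = 7/4 + Z (n(Z) = 7/4 - (-1)*Z = 7/4 + Z)
T = 1/15 ≈ 0.066667
q(d, c) = 19*c/4 (q(d, c) = c + (7/4 + 2)*c = c + 15*c/4 = 19*c/4)
q(37, T)*(768 + E(-22)) = ((19/4)*(1/15))*(768 - 22) = (19/60)*746 = 7087/30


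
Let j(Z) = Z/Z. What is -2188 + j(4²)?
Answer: -2187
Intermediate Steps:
j(Z) = 1
-2188 + j(4²) = -2188 + 1 = -2187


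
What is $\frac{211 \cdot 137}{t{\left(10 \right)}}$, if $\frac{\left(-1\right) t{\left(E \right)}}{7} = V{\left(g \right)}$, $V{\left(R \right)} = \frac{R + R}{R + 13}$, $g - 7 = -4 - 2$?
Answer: $-28907$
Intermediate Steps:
$g = 1$ ($g = 7 - 6 = 1$)
$V{\left(R \right)} = \frac{2 R}{13 + R}$
$t{\left(E \right)} = -1$ ($t{\left(E \right)} = - 7 \cdot 2 \cdot 1 \frac{1}{13 + 1} = - 7 \cdot 2 \cdot 1 \cdot \frac{1}{14} = \left(-7\right) \frac{1}{7} = -1$)
$\frac{211 \cdot 137}{t{\left(10 \right)}} = \frac{211 \cdot 137}{-1} = 28907 \left(-1\right) = -28907$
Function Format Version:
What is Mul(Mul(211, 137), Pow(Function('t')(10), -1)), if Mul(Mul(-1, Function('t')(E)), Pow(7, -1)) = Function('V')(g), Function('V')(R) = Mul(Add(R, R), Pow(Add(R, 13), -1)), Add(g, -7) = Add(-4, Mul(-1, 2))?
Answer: -28907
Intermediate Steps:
g = 1 (g = Add(7, Add(-4, Mul(-1, 2))) = Add(7, Add(-4, -2)) = Add(7, -6) = 1)
Function('V')(R) = Mul(2, R, Pow(Add(13, R), -1)) (Function('V')(R) = Mul(Mul(2, R), Pow(Add(13, R), -1)) = Mul(2, R, Pow(Add(13, R), -1)))
Function('t')(E) = -1 (Function('t')(E) = Mul(-7, Mul(2, 1, Pow(Add(13, 1), -1))) = Mul(-7, Mul(2, 1, Pow(14, -1))) = Mul(-7, Mul(2, 1, Rational(1, 14))) = Mul(-7, Rational(1, 7)) = -1)
Mul(Mul(211, 137), Pow(Function('t')(10), -1)) = Mul(Mul(211, 137), Pow(-1, -1)) = Mul(28907, -1) = -28907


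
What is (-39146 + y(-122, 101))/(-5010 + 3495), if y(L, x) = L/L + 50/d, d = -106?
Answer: 138314/5353 ≈ 25.839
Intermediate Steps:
y(L, x) = 28/53 (y(L, x) = L/L + 50/(-106) = 1 + 50*(-1/106) = 1 - 25/53 = 28/53)
(-39146 + y(-122, 101))/(-5010 + 3495) = (-39146 + 28/53)/(-5010 + 3495) = -2074710/53/(-1515) = -2074710/53*(-1/1515) = 138314/5353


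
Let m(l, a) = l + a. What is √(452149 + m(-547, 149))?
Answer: √451751 ≈ 672.12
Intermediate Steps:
m(l, a) = a + l
√(452149 + m(-547, 149)) = √(452149 + (149 - 547)) = √(452149 - 398) = √451751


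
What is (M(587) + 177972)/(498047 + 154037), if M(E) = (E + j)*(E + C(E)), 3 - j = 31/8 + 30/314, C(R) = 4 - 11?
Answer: 162610893/204754376 ≈ 0.79418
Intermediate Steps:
C(R) = -7
j = -1219/1256 (j = 3 - (31/8 + 30/314) = 3 - (31*(⅛) + 30*(1/314)) = 3 - (31/8 + 15/157) = 3 - 1*4987/1256 = 3 - 4987/1256 = -1219/1256 ≈ -0.97054)
M(E) = (-7 + E)*(-1219/1256 + E) (M(E) = (E - 1219/1256)*(E - 7) = (-1219/1256 + E)*(-7 + E) = (-7 + E)*(-1219/1256 + E))
(M(587) + 177972)/(498047 + 154037) = ((8533/1256 + 587² - 10011/1256*587) + 177972)/(498047 + 154037) = ((8533/1256 + 344569 - 5876457/1256) + 177972)/652084 = (106727685/314 + 177972)*(1/652084) = (162610893/314)*(1/652084) = 162610893/204754376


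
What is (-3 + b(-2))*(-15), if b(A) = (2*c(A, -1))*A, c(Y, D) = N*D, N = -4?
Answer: 285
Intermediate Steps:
c(Y, D) = -4*D
b(A) = 8*A (b(A) = (2*(-4*(-1)))*A = (2*4)*A = 8*A)
(-3 + b(-2))*(-15) = (-3 + 8*(-2))*(-15) = (-3 - 16)*(-15) = -19*(-15) = 285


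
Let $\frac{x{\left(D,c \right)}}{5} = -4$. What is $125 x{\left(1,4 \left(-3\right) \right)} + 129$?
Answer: $-2371$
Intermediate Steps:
$x{\left(D,c \right)} = -20$ ($x{\left(D,c \right)} = 5 \left(-4\right) = -20$)
$125 x{\left(1,4 \left(-3\right) \right)} + 129 = 125 \left(-20\right) + 129 = -2500 + 129 = -2371$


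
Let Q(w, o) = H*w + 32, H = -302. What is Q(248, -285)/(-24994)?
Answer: 37432/12497 ≈ 2.9953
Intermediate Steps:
Q(w, o) = 32 - 302*w (Q(w, o) = -302*w + 32 = 32 - 302*w)
Q(248, -285)/(-24994) = (32 - 302*248)/(-24994) = (32 - 74896)*(-1/24994) = -74864*(-1/24994) = 37432/12497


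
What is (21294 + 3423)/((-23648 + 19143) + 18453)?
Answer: 2247/1268 ≈ 1.7721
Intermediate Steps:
(21294 + 3423)/((-23648 + 19143) + 18453) = 24717/(-4505 + 18453) = 24717/13948 = 24717*(1/13948) = 2247/1268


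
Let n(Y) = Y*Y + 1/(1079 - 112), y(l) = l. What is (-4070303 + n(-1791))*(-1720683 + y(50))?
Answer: 1435275433974409/967 ≈ 1.4843e+12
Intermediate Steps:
n(Y) = 1/967 + Y² (n(Y) = Y² + 1/967 = 1/967 + Y²)
(-4070303 + n(-1791))*(-1720683 + y(50)) = (-4070303 + (1/967 + (-1791)²))*(-1720683 + 50) = (-4070303 + (1/967 + 3207681))*(-1720633) = (-4070303 + 3101827528/967)*(-1720633) = -834155473/967*(-1720633) = 1435275433974409/967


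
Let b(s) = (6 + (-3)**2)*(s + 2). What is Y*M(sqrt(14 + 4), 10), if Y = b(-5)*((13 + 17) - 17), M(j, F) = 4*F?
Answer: -23400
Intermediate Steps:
b(s) = 30 + 15*s (b(s) = (6 + 9)*(2 + s) = 15*(2 + s) = 30 + 15*s)
Y = -585 (Y = (30 + 15*(-5))*((13 + 17) - 17) = (30 - 75)*(30 - 17) = -45*13 = -585)
Y*M(sqrt(14 + 4), 10) = -2340*10 = -585*40 = -23400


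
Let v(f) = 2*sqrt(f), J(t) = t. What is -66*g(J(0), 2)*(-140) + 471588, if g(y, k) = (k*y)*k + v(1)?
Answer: 490068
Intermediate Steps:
g(y, k) = 2 + y*k**2 (g(y, k) = (k*y)*k + 2*sqrt(1) = y*k**2 + 2*1 = y*k**2 + 2 = 2 + y*k**2)
-66*g(J(0), 2)*(-140) + 471588 = -66*(2 + 0*2**2)*(-140) + 471588 = -66*(2 + 0*4)*(-140) + 471588 = -66*(2 + 0)*(-140) + 471588 = -66*2*(-140) + 471588 = -132*(-140) + 471588 = 18480 + 471588 = 490068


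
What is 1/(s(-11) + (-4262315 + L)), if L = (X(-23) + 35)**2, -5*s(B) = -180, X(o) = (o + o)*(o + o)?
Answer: 1/364522 ≈ 2.7433e-6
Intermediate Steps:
X(o) = 4*o**2 (X(o) = (2*o)*(2*o) = 4*o**2)
s(B) = 36 (s(B) = -1/5*(-180) = 36)
L = 4626801 (L = (4*(-23)**2 + 35)**2 = (4*529 + 35)**2 = (2116 + 35)**2 = 2151**2 = 4626801)
1/(s(-11) + (-4262315 + L)) = 1/(36 + (-4262315 + 4626801)) = 1/(36 + 364486) = 1/364522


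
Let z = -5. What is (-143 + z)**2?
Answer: 21904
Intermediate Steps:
(-143 + z)**2 = (-143 - 5)**2 = (-148)**2 = 21904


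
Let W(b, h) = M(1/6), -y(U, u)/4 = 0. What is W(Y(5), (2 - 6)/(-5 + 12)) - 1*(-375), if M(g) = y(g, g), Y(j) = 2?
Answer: 375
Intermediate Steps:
y(U, u) = 0 (y(U, u) = -4*0 = 0)
M(g) = 0
W(b, h) = 0
W(Y(5), (2 - 6)/(-5 + 12)) - 1*(-375) = 0 - 1*(-375) = 0 + 375 = 375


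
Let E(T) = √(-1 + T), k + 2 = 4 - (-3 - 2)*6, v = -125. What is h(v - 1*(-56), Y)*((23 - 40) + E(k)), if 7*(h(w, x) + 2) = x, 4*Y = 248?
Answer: -816/7 + 48*√31/7 ≈ -78.392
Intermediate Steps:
Y = 62 (Y = (¼)*248 = 62)
h(w, x) = -2 + x/7
k = 32 (k = -2 + (4 - (-3 - 2)*6) = -2 + (4 - (-5)*6) = -2 + (4 - 1*(-30)) = -2 + (4 + 30) = -2 + 34 = 32)
h(v - 1*(-56), Y)*((23 - 40) + E(k)) = (-2 + (⅐)*62)*((23 - 40) + √(-1 + 32)) = (-2 + 62/7)*(-17 + √31) = 48*(-17 + √31)/7 = -816/7 + 48*√31/7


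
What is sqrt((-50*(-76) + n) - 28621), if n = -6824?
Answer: I*sqrt(31645) ≈ 177.89*I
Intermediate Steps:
sqrt((-50*(-76) + n) - 28621) = sqrt((-50*(-76) - 6824) - 28621) = sqrt((3800 - 6824) - 28621) = sqrt(-3024 - 28621) = sqrt(-31645) = I*sqrt(31645)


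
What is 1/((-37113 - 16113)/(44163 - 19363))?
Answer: -12400/26613 ≈ -0.46594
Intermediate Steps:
1/((-37113 - 16113)/(44163 - 19363)) = 1/(-53226/24800) = 1/(-53226*1/24800) = 1/(-26613/12400) = -12400/26613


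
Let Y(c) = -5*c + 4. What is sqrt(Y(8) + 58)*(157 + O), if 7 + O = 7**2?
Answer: 199*sqrt(22) ≈ 933.39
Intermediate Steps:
Y(c) = 4 - 5*c
O = 42 (O = -7 + 7**2 = -7 + 49 = 42)
sqrt(Y(8) + 58)*(157 + O) = sqrt((4 - 5*8) + 58)*(157 + 42) = sqrt((4 - 40) + 58)*199 = sqrt(-36 + 58)*199 = sqrt(22)*199 = 199*sqrt(22)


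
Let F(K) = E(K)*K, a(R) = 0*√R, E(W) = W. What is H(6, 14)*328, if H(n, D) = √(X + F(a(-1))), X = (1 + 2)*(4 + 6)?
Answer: 328*√30 ≈ 1796.5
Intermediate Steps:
X = 30 (X = 3*10 = 30)
a(R) = 0
F(K) = K² (F(K) = K*K = K²)
H(n, D) = √30 (H(n, D) = √(30 + 0²) = √(30 + 0) = √30)
H(6, 14)*328 = √30*328 = 328*√30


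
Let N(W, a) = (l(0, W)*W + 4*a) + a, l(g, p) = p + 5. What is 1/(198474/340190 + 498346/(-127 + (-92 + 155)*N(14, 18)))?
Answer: 3793288595/86979247207 ≈ 0.043611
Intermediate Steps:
l(g, p) = 5 + p
N(W, a) = 5*a + W*(5 + W) (N(W, a) = ((5 + W)*W + 4*a) + a = (W*(5 + W) + 4*a) + a = (4*a + W*(5 + W)) + a = 5*a + W*(5 + W))
1/(198474/340190 + 498346/(-127 + (-92 + 155)*N(14, 18))) = 1/(198474/340190 + 498346/(-127 + (-92 + 155)*(5*18 + 14*(5 + 14)))) = 1/(198474*(1/340190) + 498346/(-127 + 63*(90 + 14*19))) = 1/(99237/170095 + 498346/(-127 + 63*(90 + 266))) = 1/(99237/170095 + 498346/(-127 + 63*356)) = 1/(99237/170095 + 498346/(-127 + 22428)) = 1/(99237/170095 + 498346/22301) = 1/(86979247207/3793288595) = 3793288595/86979247207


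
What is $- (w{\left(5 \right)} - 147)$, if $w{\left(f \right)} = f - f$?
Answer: $147$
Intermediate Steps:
$w{\left(f \right)} = 0$
$- (w{\left(5 \right)} - 147) = - (0 - 147) = \left(-1\right) \left(-147\right) = 147$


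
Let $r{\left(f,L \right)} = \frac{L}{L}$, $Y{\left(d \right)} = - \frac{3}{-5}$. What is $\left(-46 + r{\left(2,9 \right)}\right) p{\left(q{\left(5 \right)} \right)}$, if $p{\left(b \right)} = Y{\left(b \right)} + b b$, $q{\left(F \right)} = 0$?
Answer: $-27$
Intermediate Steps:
$Y{\left(d \right)} = \frac{3}{5}$ ($Y{\left(d \right)} = \left(-3\right) \left(- \frac{1}{5}\right) = \frac{3}{5}$)
$r{\left(f,L \right)} = 1$
$p{\left(b \right)} = \frac{3}{5} + b^{2}$ ($p{\left(b \right)} = \frac{3}{5} + b b = \frac{3}{5} + b^{2}$)
$\left(-46 + r{\left(2,9 \right)}\right) p{\left(q{\left(5 \right)} \right)} = \left(-46 + 1\right) \left(\frac{3}{5} + 0^{2}\right) = - 45 \left(\frac{3}{5} + 0\right) = \left(-45\right) \frac{3}{5} = -27$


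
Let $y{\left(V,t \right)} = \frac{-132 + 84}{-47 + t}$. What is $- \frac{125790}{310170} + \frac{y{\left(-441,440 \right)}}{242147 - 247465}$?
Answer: $- \frac{208637255}{514481933} \approx -0.40553$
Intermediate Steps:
$y{\left(V,t \right)} = - \frac{48}{-47 + t}$
$- \frac{125790}{310170} + \frac{y{\left(-441,440 \right)}}{242147 - 247465} = - \frac{125790}{310170} + \frac{\left(-48\right) \frac{1}{-47 + 440}}{242147 - 247465} = \left(-125790\right) \frac{1}{310170} + \frac{\left(-48\right) \frac{1}{393}}{242147 - 247465} = - \frac{599}{1477} + \frac{\left(-48\right) \frac{1}{393}}{-5318} = - \frac{599}{1477} - - \frac{8}{348329} = - \frac{599}{1477} + \frac{8}{348329} = - \frac{208637255}{514481933}$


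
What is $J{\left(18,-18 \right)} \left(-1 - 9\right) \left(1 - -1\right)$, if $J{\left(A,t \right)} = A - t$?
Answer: $-720$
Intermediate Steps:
$J{\left(18,-18 \right)} \left(-1 - 9\right) \left(1 - -1\right) = \left(18 - -18\right) \left(-1 - 9\right) \left(1 - -1\right) = \left(18 + 18\right) \left(-1 - 9\right) \left(1 + \left(-1 + 2\right)\right) = 36 \left(-1 - 9\right) \left(1 + 1\right) = 36 \left(\left(-10\right) 2\right) = 36 \left(-20\right) = -720$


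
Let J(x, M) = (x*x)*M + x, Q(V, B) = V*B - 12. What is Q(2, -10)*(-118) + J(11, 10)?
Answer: 4997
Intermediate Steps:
Q(V, B) = -12 + B*V (Q(V, B) = B*V - 12 = -12 + B*V)
J(x, M) = x + M*x**2 (J(x, M) = x**2*M + x = M*x**2 + x = x + M*x**2)
Q(2, -10)*(-118) + J(11, 10) = (-12 - 10*2)*(-118) + 11*(1 + 10*11) = (-12 - 20)*(-118) + 11*(1 + 110) = -32*(-118) + 11*111 = 3776 + 1221 = 4997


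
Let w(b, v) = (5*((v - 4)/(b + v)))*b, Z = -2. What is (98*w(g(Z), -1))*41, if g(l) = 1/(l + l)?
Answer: -20090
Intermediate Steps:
g(l) = 1/(2*l)
w(b, v) = 5*b*(-4 + v)/(b + v) (w(b, v) = (5*((-4 + v)/(b + v)))*b = (5*(-4 + v)/(b + v))*b = 5*b*(-4 + v)/(b + v))
(98*w(g(Z), -1))*41 = (98*(5*((½)/(-2))*(-4 - 1)/((½)/(-2) - 1)))*41 = (98*(5*((½)*(-½))*(-5)/((½)*(-½) - 1)))*41 = (98*(5*(-¼)*(-5)/(-¼ - 1)))*41 = (98*(5*(-¼)*(-5)/(-5/4)))*41 = (98*(5*(-¼)*(-⅘)*(-5)))*41 = (98*(-5))*41 = -490*41 = -20090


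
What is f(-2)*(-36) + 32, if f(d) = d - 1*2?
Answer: 176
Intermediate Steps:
f(d) = -2 + d (f(d) = d - 2 = -2 + d)
f(-2)*(-36) + 32 = (-2 - 2)*(-36) + 32 = -4*(-36) + 32 = 144 + 32 = 176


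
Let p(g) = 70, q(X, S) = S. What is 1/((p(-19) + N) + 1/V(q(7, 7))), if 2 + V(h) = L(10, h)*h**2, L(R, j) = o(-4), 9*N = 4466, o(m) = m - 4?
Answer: 3546/2007815 ≈ 0.0017661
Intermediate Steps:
o(m) = -4 + m
N = 4466/9 (N = (1/9)*4466 = 4466/9 ≈ 496.22)
L(R, j) = -8 (L(R, j) = -4 - 4 = -8)
V(h) = -2 - 8*h**2
1/((p(-19) + N) + 1/V(q(7, 7))) = 1/((70 + 4466/9) + 1/(-2 - 8*7**2)) = 1/(5096/9 + 1/(-2 - 8*49)) = 1/(5096/9 + 1/(-2 - 392)) = 1/(5096/9 + 1/(-394)) = 1/(5096/9 - 1/394) = 1/(2007815/3546) = 3546/2007815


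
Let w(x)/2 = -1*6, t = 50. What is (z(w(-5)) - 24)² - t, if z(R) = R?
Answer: 1246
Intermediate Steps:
w(x) = -12 (w(x) = 2*(-1*6) = 2*(-6) = -12)
(z(w(-5)) - 24)² - t = (-12 - 24)² - 1*50 = (-36)² - 50 = 1296 - 50 = 1246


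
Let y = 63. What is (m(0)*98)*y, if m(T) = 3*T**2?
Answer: 0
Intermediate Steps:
(m(0)*98)*y = ((3*0**2)*98)*63 = ((3*0)*98)*63 = (0*98)*63 = 0*63 = 0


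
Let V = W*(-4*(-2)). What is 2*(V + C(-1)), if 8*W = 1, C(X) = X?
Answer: 0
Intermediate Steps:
W = ⅛ (W = (⅛)*1 = ⅛ ≈ 0.12500)
V = 1 (V = (-4*(-2))/8 = (⅛)*8 = 1)
2*(V + C(-1)) = 2*(1 - 1) = 2*0 = 0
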